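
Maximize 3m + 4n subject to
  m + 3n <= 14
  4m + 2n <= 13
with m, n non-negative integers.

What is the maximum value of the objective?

19

(m,n)=(1,4): 1·1+3·4=13≤14, 4·1+2·4=12≤13, objective 19.
(m,n)=(0,4): 1·0+3·4=12≤14, 4·0+2·4=8≤13, objective 16.
The best lattice point is (1,4), giving 19.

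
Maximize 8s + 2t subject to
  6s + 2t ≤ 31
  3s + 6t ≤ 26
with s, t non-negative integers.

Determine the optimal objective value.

Relaxing integrality, the LP optimum is 41.33 at (s,t) = (5.17, 0), which is not an integer point.
(s,t)=(5,0): 6·5+2·0=30≤31, 3·5+6·0=15≤26, objective 40.
(s,t)=(4,1): 6·4+2·1=26≤31, 3·4+6·1=18≤26, objective 34.
(s,t)=(4,0): 6·4+2·0=24≤31, 3·4+6·0=12≤26, objective 32.
The best lattice point is (5,0), giving 40.

40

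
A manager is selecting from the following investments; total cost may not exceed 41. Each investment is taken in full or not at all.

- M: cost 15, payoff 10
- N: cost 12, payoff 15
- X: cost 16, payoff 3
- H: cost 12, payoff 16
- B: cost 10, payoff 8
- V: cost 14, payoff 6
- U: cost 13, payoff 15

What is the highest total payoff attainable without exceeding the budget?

Allowing fractional choices, the relaxed optimum would be about 49.2, but investments are indivisible.
M + N + H: cost 15 + 12 + 12 = 39 ≤ 41, payoff 10 + 15 + 16 = 41.
M + H + U: cost 15 + 12 + 13 = 40 ≤ 41, payoff 10 + 16 + 15 = 41.
N + H + U: cost 12 + 12 + 13 = 37 ≤ 41, payoff 15 + 16 + 15 = 46.
Best is N, H, and U with total payoff 46.

46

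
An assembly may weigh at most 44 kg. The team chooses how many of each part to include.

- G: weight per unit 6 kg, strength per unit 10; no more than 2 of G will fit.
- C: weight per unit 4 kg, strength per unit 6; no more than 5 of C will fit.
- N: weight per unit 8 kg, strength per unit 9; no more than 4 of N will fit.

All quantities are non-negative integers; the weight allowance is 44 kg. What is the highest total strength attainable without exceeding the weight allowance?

62

2×G, 2×C, and 3×N: weight 44 ≤ 44, strength 2·10 + 2·6 + 3·9 = 59.
2×G, 4×C, and 2×N: weight 44 ≤ 44, strength 2·10 + 4·6 + 2·9 = 62.
Best is 62.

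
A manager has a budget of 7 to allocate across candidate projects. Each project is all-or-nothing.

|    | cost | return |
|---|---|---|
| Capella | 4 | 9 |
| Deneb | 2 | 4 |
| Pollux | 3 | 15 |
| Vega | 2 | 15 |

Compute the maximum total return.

This is an integer program with binary decision variables.
Deneb + Pollux + Vega: cost 2 + 3 + 2 = 7 ≤ 7, return 4 + 15 + 15 = 34.
Pollux + Vega: cost 3 + 2 = 5 ≤ 7, return 15 + 15 = 30.
Capella + Vega: cost 4 + 2 = 6 ≤ 7, return 9 + 15 = 24.
Best is Deneb, Pollux, and Vega with total return 34.

34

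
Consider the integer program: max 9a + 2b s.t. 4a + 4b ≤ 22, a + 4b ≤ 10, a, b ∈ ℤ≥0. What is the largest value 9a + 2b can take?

45

Relaxing integrality, the LP optimum is 49.50 at (a,b) = (5.5, 0), which is not an integer point.
(a,b)=(5,0): 4·5+4·0=20≤22, 1·5+4·0=5≤10, objective 45.
(a,b)=(4,1): 4·4+4·1=20≤22, 1·4+4·1=8≤10, objective 38.
The best lattice point is (5,0), giving 45.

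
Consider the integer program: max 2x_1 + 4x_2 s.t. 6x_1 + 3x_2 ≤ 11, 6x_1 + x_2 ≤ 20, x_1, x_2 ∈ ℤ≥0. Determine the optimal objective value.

Relaxing integrality, the LP optimum is 14.67 at (x_1,x_2) = (0, 3.67), which is not an integer point.
(x_1,x_2)=(0,3) is feasible, giving 12.
(x_1,x_2)=(0,2) is feasible, giving 8.
Maximum is 12 at (x_1,x_2)=(0,3).

12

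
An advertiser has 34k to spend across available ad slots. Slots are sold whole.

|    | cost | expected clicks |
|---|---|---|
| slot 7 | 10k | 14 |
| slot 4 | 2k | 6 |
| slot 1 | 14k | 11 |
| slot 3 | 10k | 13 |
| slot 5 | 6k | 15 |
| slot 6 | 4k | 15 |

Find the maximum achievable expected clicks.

Allowing fractional choices, the relaxed optimum would be about 64.6, but ad slots are indivisible.
slot 7 + slot 1 + slot 5 + slot 6: cost 10 + 14 + 6 + 4 = 34 ≤ 34, expected clicks 14 + 11 + 15 + 15 = 55.
slot 7 + slot 4 + slot 3 + slot 5 + slot 6: cost 10 + 2 + 10 + 6 + 4 = 32 ≤ 34, expected clicks 14 + 6 + 13 + 15 + 15 = 63.
slot 7 + slot 3 + slot 5 + slot 6: cost 10 + 10 + 6 + 4 = 30 ≤ 34, expected clicks 14 + 13 + 15 + 15 = 57.
Best is slot 7, slot 4, slot 3, slot 5, and slot 6 with total expected clicks 63.

63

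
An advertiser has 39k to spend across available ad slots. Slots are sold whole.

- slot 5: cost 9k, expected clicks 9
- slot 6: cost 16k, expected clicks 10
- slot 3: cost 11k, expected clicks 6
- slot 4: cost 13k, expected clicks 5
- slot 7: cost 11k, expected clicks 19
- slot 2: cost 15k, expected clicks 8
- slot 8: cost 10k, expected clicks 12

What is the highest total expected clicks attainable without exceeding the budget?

Allowing fractional choices, the relaxed optimum would be about 45.6, but ad slots are indivisible.
slot 5 + slot 7 + slot 8: cost 9 + 11 + 10 = 30 ≤ 39, expected clicks 9 + 19 + 12 = 40.
slot 6 + slot 7 + slot 8: cost 16 + 11 + 10 = 37 ≤ 39, expected clicks 10 + 19 + 12 = 41.
slot 7 + slot 2 + slot 8: cost 11 + 15 + 10 = 36 ≤ 39, expected clicks 19 + 8 + 12 = 39.
Best is slot 6, slot 7, and slot 8 with total expected clicks 41.

41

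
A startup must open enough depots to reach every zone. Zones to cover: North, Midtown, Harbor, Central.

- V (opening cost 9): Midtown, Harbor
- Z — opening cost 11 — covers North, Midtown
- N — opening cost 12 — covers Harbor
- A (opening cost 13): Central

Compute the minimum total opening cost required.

Choose V, Z, and A: together they cover North, Midtown, Harbor, Central — every zone.
Total opening cost: 9 + 11 + 13 = 33.
No cover costs less than 33.

33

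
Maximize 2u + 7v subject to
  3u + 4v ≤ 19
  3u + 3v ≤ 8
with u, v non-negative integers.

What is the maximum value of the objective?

14

Relaxing integrality, the LP optimum is 18.67 at (u,v) = (0, 2.67), which is not an integer point.
(u,v)=(0,2): 3·0+4·2=8≤19, 3·0+3·2=6≤8, objective 14.
(u,v)=(1,1): 3·1+4·1=7≤19, 3·1+3·1=6≤8, objective 9.
(u,v)=(0,1): 3·0+4·1=4≤19, 3·0+3·1=3≤8, objective 7.
No feasible integer point exceeds 14.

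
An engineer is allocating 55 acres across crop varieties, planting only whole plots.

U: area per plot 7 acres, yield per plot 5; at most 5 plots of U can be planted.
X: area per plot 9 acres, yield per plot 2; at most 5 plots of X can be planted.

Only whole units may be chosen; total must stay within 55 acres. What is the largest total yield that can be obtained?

This is a bounded integer knapsack.
5×U and 1×X: area 44 ≤ 55, yield 5·5 + 1·2 = 27.
5×U and 2×X: area 53 ≤ 55, yield 5·5 + 2·2 = 29.
Best is 29.

29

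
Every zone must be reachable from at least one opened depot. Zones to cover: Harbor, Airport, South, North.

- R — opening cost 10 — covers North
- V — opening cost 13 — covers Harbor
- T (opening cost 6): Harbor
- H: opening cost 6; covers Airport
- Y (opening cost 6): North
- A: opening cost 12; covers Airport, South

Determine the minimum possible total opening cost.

Choose T, Y, and A: together they cover Harbor, Airport, South, North — every zone.
Total opening cost: 6 + 6 + 12 = 24.

24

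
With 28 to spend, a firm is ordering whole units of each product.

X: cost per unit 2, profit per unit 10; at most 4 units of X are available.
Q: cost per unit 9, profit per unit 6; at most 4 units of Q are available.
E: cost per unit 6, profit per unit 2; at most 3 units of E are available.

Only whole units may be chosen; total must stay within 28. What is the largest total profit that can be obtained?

52

4×X, 1×Q, and 1×E: cost 23 ≤ 28, profit 4·10 + 1·6 + 1·2 = 48.
4×X and 2×Q: cost 26 ≤ 28, profit 4·10 + 2·6 = 52.
Best is 52.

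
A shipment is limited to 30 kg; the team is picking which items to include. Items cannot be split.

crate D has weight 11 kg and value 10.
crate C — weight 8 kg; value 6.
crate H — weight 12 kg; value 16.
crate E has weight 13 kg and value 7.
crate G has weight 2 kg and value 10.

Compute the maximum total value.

36

This is a 0-1 knapsack instance.
Allowing fractional choices, the relaxed optimum would be about 39.8, but items are indivisible.
crate H + crate E + crate G: weight 12 + 13 + 2 = 27 ≤ 30, value 16 + 7 + 10 = 33.
crate D + crate H + crate G: weight 11 + 12 + 2 = 25 ≤ 30, value 10 + 16 + 10 = 36.
crate C + crate H + crate G: weight 8 + 12 + 2 = 22 ≤ 30, value 6 + 16 + 10 = 32.
Best is crate D, crate H, and crate G with total value 36.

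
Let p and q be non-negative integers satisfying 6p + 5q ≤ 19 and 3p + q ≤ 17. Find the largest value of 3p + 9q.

The continuous relaxation peaks at (0, 3.8) with value 34.20; rounding to a feasible lattice point costs some objective.
(p,q)=(0,3): 6·0+5·3=15≤19, 3·0+1·3=3≤17, objective 27.
(p,q)=(1,2): 6·1+5·2=16≤19, 3·1+1·2=5≤17, objective 21.
(p,q)=(0,2): 6·0+5·2=10≤19, 3·0+1·2=2≤17, objective 18.
Maximum is 27 at (p,q)=(0,3).

27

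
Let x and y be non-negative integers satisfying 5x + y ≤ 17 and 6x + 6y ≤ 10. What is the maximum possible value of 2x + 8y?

8

Relaxing integrality, the LP optimum is 13.33 at (x,y) = (0, 1.67), which is not an integer point.
(x,y)=(0,1): 5·0+1·1=1≤17, 6·0+6·1=6≤10, objective 8.
(x,y)=(1,0): 5·1+1·0=5≤17, 6·1+6·0=6≤10, objective 2.
(x,y)=(0,0): 5·0+1·0=0≤17, 6·0+6·0=0≤10, objective 0.
Maximum is 8 at (x,y)=(0,1).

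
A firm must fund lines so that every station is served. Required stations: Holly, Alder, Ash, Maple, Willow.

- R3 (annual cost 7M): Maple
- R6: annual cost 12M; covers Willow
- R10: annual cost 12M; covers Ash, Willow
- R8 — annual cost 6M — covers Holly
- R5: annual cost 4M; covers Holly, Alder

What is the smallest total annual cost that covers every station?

23

Choose R3, R10, and R5: together they cover Holly, Alder, Ash, Maple, Willow — every station.
Total annual cost: 7 + 12 + 4 = 23.
No cover costs less than 23.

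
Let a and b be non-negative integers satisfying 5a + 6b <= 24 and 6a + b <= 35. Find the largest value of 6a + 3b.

24

(a,b)=(4,0) is feasible, giving 24.
(a,b)=(3,1) is feasible, giving 21.
No feasible integer point exceeds 24.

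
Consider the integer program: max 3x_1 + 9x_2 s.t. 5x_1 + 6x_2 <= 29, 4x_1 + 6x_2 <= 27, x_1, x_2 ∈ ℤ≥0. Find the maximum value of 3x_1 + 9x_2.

36

The continuous relaxation peaks at (0, 4.5) with value 40.50; rounding to a feasible lattice point costs some objective.
(x_1,x_2)=(0,4): 5·0+6·4=24≤29, 4·0+6·4=24≤27, objective 36.
(x_1,x_2)=(1,3): 5·1+6·3=23≤29, 4·1+6·3=22≤27, objective 30.
(x_1,x_2)=(0,3): 5·0+6·3=18≤29, 4·0+6·3=18≤27, objective 27.
No feasible integer point exceeds 36.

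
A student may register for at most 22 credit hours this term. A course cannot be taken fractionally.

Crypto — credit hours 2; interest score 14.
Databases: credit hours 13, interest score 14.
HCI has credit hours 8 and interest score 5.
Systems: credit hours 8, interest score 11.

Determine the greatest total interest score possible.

Allowing fractional choices, the relaxed optimum would be about 37.9, but courses are indivisible.
Crypto + HCI + Systems: credit hours 2 + 8 + 8 = 18 ≤ 22, interest score 14 + 5 + 11 = 30.
Crypto + Systems: credit hours 2 + 8 = 10 ≤ 22, interest score 14 + 11 = 25.
Crypto + Databases: credit hours 2 + 13 = 15 ≤ 22, interest score 14 + 14 = 28.
Best is Crypto, HCI, and Systems with total interest score 30.

30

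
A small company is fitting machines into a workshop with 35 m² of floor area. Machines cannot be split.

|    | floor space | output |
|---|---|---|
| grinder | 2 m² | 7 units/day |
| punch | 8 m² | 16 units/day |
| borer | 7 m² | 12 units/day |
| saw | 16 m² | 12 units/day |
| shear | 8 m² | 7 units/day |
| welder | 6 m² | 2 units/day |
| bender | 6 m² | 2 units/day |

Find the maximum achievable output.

Allowing fractional choices, the relaxed optimum would be about 49.5, but machines are indivisible.
grinder + punch + borer + saw: floor space 2 + 8 + 7 + 16 = 33 ≤ 35, output 7 + 16 + 12 + 12 = 47.
grinder + punch + borer + shear + bender: floor space 2 + 8 + 7 + 8 + 6 = 31 ≤ 35, output 7 + 16 + 12 + 7 + 2 = 44.
grinder + punch + borer + shear + welder: floor space 2 + 8 + 7 + 8 + 6 = 31 ≤ 35, output 7 + 16 + 12 + 7 + 2 = 44.
Best is grinder, punch, borer, and saw with total output 47.

47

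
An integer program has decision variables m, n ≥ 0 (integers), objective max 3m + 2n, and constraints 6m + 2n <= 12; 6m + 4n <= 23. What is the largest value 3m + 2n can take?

10

The continuous relaxation peaks at (0, 5.75) with value 11.50; rounding to a feasible lattice point costs some objective.
(m,n)=(0,5): 6·0+2·5=10≤12, 6·0+4·5=20≤23, objective 10.
(m,n)=(0,4): 6·0+2·4=8≤12, 6·0+4·4=16≤23, objective 8.
Maximum is 10 at (m,n)=(0,5).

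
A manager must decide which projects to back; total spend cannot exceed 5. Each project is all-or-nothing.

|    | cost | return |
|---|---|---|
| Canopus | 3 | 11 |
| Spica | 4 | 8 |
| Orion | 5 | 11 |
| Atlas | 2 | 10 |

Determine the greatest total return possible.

Canopus + Atlas: cost 3 + 2 = 5 ≤ 5, return 11 + 10 = 21.
Orion: cost 5 ≤ 5, return 11.
Canopus: cost 3 ≤ 5, return 11.
Best is Canopus and Atlas with total return 21.

21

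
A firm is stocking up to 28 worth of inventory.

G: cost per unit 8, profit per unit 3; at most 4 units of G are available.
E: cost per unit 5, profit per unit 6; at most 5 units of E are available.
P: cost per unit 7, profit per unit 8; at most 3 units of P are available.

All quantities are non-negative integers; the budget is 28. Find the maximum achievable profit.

32

Take 4×E and 1×P: cost 27 ≤ 28, profit 4·6 + 1·8 = 32.
No other integer combination yields more.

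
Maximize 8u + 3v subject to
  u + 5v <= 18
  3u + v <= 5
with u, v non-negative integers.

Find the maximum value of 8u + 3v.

The continuous relaxation peaks at (0.5, 3.5) with value 14.50; rounding to a feasible lattice point costs some objective.
(u,v)=(1,2): 1·1+5·2=11≤18, 3·1+1·2=5≤5, objective 14.
(u,v)=(1,1): 1·1+5·1=6≤18, 3·1+1·1=4≤5, objective 11.
(u,v)=(0,3): 1·0+5·3=15≤18, 3·0+1·3=3≤5, objective 9.
(u,v)=(0,2): 1·0+5·2=10≤18, 3·0+1·2=2≤5, objective 6.
The best lattice point is (1,2), giving 14.

14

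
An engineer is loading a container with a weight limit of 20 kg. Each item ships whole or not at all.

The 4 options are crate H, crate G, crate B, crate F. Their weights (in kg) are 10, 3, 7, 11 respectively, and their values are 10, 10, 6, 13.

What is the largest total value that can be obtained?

26

Allowing fractional choices, the relaxed optimum would be about 29.0, but items are indivisible.
crate G + crate F: weight 3 + 11 = 14 ≤ 20, value 10 + 13 = 23.
crate H + crate G + crate B: weight 10 + 3 + 7 = 20 ≤ 20, value 10 + 10 + 6 = 26.
Best is crate H, crate G, and crate B with total value 26.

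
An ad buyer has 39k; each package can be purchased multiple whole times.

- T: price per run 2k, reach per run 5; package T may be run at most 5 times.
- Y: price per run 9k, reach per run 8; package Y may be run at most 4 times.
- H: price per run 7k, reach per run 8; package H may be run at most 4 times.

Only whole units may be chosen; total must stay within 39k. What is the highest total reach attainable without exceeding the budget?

57

4×T and 4×H: price 36 ≤ 39, reach 4·5 + 4·8 = 52.
5×T and 4×H: price 38 ≤ 39, reach 5·5 + 4·8 = 57.
Best is 57.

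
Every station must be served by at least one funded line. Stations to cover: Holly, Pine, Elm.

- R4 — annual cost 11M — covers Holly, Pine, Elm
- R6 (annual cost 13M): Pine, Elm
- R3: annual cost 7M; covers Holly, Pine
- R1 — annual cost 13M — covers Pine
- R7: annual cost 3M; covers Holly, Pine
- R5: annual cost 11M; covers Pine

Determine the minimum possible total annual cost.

This is a weighted set-cover instance.
The greedy cost-per-new-station heuristic would pick R7 and R4 for 14, but a cheaper cover exists.
R4 alone covers Holly, Pine, Elm — every station.
Total annual cost: 11.
No cover costs less than 11.

11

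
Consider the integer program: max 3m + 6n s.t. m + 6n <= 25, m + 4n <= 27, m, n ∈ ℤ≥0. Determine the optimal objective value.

(m,n)=(25,0): 1·25+6·0=25≤25, 1·25+4·0=25≤27, objective 75.
(m,n)=(24,0): 1·24+6·0=24≤25, 1·24+4·0=24≤27, objective 72.
The best lattice point is (25,0), giving 75.

75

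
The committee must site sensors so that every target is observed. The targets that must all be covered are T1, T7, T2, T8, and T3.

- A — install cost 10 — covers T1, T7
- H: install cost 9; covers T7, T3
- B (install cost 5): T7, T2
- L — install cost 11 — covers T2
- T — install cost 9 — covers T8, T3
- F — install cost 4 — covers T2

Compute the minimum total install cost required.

23

This is a weighted set-cover instance.
Choose A, T, and F: together they cover T1, T7, T2, T8, T3 — every target.
Total install cost: 10 + 9 + 4 = 23.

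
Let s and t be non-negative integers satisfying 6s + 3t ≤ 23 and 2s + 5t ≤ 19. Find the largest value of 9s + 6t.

36

Relaxing integrality, the LP optimum is 38.75 at (s,t) = (2.42, 2.83), which is not an integer point.
(s,t)=(2,3): 6·2+3·3=21≤23, 2·2+5·3=19≤19, objective 36.
(s,t)=(3,1): 6·3+3·1=21≤23, 2·3+5·1=11≤19, objective 33.
(s,t)=(2,2): 6·2+3·2=18≤23, 2·2+5·2=14≤19, objective 30.
No feasible integer point exceeds 36.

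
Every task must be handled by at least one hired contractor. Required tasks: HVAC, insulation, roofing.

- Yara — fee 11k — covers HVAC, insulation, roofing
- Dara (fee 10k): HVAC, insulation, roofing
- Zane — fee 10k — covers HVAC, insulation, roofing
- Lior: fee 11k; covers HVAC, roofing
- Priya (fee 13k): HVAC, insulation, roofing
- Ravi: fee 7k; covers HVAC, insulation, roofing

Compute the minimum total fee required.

7

Ravi alone covers HVAC, insulation, roofing — every task.
Total fee: 7.
No cover costs less than 7.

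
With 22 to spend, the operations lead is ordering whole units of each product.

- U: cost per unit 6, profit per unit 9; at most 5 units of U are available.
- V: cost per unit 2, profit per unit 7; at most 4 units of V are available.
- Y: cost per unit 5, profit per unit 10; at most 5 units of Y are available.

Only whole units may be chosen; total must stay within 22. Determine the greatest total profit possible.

51

V has the best ratio (7/2); taking only V gives at most 4×7 = 28 (stopped by the supply cap of 4).
Mixing does better — 3×V and 3×Y: cost 21 ≤ 22, profit 3·7 + 3·10 = 51.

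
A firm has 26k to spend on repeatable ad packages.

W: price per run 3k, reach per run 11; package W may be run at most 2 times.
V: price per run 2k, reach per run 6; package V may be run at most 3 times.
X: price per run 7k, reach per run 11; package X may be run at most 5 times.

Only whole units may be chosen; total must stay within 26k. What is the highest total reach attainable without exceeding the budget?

Take 2×W, 3×V, and 2×X: price 26 ≤ 26, reach 2·11 + 3·6 + 2·11 = 62.
W has the best ratio (11/3) and is taken to its limit of 2; remaining capacity is filled optimally with the others.

62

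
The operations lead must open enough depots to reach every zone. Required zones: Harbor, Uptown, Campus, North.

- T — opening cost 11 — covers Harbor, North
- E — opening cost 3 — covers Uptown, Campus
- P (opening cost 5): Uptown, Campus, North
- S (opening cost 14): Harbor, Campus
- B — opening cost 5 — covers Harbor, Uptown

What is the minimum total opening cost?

The greedy cost-per-new-zone heuristic would pick E, P, and B for 13, but a cheaper cover exists.
Choose P and B: together they cover Harbor, Uptown, Campus, North — every zone.
Total opening cost: 5 + 5 = 10.
No cover costs less than 10.

10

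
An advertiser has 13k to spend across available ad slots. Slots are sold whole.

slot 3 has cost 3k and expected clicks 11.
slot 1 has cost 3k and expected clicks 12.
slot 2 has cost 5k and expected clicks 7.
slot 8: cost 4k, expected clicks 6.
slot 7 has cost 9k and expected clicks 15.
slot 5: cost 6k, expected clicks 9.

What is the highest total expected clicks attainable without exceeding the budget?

32

Allowing fractional choices, the relaxed optimum would be about 34.7, but ad slots are indivisible.
slot 3 + slot 1 + slot 2: cost 3 + 3 + 5 = 11 ≤ 13, expected clicks 11 + 12 + 7 = 30.
slot 3 + slot 1 + slot 5: cost 3 + 3 + 6 = 12 ≤ 13, expected clicks 11 + 12 + 9 = 32.
slot 3 + slot 1 + slot 8: cost 3 + 3 + 4 = 10 ≤ 13, expected clicks 11 + 12 + 6 = 29.
Best is slot 3, slot 1, and slot 5 with total expected clicks 32.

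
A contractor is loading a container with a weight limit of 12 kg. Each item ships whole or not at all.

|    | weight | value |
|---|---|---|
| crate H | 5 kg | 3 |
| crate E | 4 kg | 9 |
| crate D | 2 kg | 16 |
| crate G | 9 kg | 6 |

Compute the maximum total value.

28

This is a 0-1 knapsack instance.
Allowing fractional choices, the relaxed optimum would be about 29.0, but items are indivisible.
crate H + crate E + crate D: weight 5 + 4 + 2 = 11 ≤ 12, value 3 + 9 + 16 = 28.
crate D + crate G: weight 2 + 9 = 11 ≤ 12, value 16 + 6 = 22.
crate E + crate D: weight 4 + 2 = 6 ≤ 12, value 9 + 16 = 25.
Best is crate H, crate E, and crate D with total value 28.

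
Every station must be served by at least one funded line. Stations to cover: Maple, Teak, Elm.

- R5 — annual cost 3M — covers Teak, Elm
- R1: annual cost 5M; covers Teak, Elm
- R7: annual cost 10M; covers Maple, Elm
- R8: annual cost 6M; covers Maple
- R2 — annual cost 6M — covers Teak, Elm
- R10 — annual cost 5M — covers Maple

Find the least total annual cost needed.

8

Choose R5 and R10: together they cover Maple, Teak, Elm — every station.
Total annual cost: 3 + 5 = 8.
No cover costs less than 8.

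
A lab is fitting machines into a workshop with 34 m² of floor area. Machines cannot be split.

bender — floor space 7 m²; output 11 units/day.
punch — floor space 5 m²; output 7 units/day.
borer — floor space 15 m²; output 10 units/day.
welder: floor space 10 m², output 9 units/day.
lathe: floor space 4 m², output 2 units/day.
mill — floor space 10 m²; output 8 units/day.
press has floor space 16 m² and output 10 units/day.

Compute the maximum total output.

Allowing fractional choices, the relaxed optimum would be about 36.3, but machines are indivisible.
bender + punch + welder + mill: floor space 7 + 5 + 10 + 10 = 32 ≤ 34, output 11 + 7 + 9 + 8 = 35.
bender + welder + lathe + mill: floor space 7 + 10 + 4 + 10 = 31 ≤ 34, output 11 + 9 + 2 + 8 = 30.
bender + punch + borer + lathe: floor space 7 + 5 + 15 + 4 = 31 ≤ 34, output 11 + 7 + 10 + 2 = 30.
Best is bender, punch, welder, and mill with total output 35.

35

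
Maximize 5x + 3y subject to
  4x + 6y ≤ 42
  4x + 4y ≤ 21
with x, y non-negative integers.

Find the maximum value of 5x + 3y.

(x,y)=(5,0): 4·5+6·0=20≤42, 4·5+4·0=20≤21, objective 25.
(x,y)=(4,1): 4·4+6·1=22≤42, 4·4+4·1=20≤21, objective 23.
The best lattice point is (5,0), giving 25.

25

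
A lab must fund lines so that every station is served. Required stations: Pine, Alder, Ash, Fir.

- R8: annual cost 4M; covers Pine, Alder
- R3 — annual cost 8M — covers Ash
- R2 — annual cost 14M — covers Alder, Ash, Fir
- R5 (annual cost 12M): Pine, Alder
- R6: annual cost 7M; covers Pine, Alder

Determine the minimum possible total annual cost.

This is a weighted set-cover instance.
Choose R8 and R2: together they cover Pine, Alder, Ash, Fir — every station.
Total annual cost: 4 + 14 = 18.
No cover costs less than 18.

18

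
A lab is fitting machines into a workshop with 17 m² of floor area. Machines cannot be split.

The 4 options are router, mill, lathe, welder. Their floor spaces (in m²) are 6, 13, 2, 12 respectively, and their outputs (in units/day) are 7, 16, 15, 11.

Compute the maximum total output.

This is an integer program with binary decision variables.
lathe + welder: floor space 2 + 12 = 14 ≤ 17, output 15 + 11 = 26.
router + lathe: floor space 6 + 2 = 8 ≤ 17, output 7 + 15 = 22.
mill + lathe: floor space 13 + 2 = 15 ≤ 17, output 16 + 15 = 31.
Best is mill and lathe with total output 31.

31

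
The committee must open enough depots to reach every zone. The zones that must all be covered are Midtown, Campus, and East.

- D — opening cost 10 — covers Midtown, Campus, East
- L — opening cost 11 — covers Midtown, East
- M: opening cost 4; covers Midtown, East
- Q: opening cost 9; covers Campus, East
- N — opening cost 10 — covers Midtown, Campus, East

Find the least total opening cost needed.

10

This is a weighted set-cover instance.
D alone covers Midtown, Campus, East — every zone.
Total opening cost: 10.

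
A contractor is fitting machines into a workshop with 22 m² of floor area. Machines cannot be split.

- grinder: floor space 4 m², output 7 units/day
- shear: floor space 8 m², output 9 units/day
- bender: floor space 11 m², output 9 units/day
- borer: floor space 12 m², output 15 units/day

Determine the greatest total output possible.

Take shear and borer: floor space 8 + 12 = 20 ≤ 22, output 9 + 15 = 24.
No other feasible combination does better.

24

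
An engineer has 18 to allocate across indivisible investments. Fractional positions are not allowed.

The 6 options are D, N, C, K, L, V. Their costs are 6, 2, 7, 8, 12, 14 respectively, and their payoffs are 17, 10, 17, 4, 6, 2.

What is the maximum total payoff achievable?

Allowing fractional choices, the relaxed optimum would be about 45.5, but investments are indivisible.
D + N + C: cost 6 + 2 + 7 = 15 ≤ 18, payoff 17 + 10 + 17 = 44.
D + C: cost 6 + 7 = 13 ≤ 18, payoff 17 + 17 = 34.
D + N + K: cost 6 + 2 + 8 = 16 ≤ 18, payoff 17 + 10 + 4 = 31.
Best is D, N, and C with total payoff 44.

44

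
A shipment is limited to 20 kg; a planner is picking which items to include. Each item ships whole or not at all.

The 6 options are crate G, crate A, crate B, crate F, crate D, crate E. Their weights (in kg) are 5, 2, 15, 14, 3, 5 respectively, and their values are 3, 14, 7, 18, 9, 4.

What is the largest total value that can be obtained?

41

This is an integer program with binary decision variables.
Allowing fractional choices, the relaxed optimum would be about 41.8, but items are indivisible.
crate A + crate F + crate D: weight 2 + 14 + 3 = 19 ≤ 20, value 14 + 18 + 9 = 41.
crate A + crate F: weight 2 + 14 = 16 ≤ 20, value 14 + 18 = 32.
Best is crate A, crate F, and crate D with total value 41.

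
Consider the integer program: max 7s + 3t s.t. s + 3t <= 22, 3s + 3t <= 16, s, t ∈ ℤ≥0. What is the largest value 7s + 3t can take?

The continuous relaxation peaks at (5.33, 0) with value 37.33; rounding to a feasible lattice point costs some objective.
(s,t)=(5,0): 1·5+3·0=5≤22, 3·5+3·0=15≤16, objective 35.
(s,t)=(4,1): 1·4+3·1=7≤22, 3·4+3·1=15≤16, objective 31.
(s,t)=(4,0): 1·4+3·0=4≤22, 3·4+3·0=12≤16, objective 28.
No feasible integer point exceeds 35.

35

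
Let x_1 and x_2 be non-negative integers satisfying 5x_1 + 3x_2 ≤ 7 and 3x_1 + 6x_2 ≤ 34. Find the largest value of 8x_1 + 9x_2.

18

Relaxing integrality, the LP optimum is 21.00 at (x_1,x_2) = (0, 2.33), which is not an integer point.
(x_1,x_2)=(0,2): 5·0+3·2=6≤7, 3·0+6·2=12≤34, objective 18.
(x_1,x_2)=(0,1): 5·0+3·1=3≤7, 3·0+6·1=6≤34, objective 9.
The best lattice point is (0,2), giving 18.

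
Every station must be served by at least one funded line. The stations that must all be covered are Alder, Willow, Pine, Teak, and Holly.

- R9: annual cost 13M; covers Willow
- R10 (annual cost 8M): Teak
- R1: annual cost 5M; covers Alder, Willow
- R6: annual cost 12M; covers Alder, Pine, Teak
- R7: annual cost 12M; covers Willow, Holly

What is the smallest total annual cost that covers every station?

This is a weighted set-cover instance.
Choose R6 and R7: together they cover Alder, Willow, Pine, Teak, Holly — every station.
Total annual cost: 12 + 12 = 24.

24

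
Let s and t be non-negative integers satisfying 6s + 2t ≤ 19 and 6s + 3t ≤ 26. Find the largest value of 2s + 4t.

(s,t)=(0,8): 6·0+2·8=16≤19, 6·0+3·8=24≤26, objective 32.
(s,t)=(0,7): 6·0+2·7=14≤19, 6·0+3·7=21≤26, objective 28.
The best lattice point is (0,8), giving 32.

32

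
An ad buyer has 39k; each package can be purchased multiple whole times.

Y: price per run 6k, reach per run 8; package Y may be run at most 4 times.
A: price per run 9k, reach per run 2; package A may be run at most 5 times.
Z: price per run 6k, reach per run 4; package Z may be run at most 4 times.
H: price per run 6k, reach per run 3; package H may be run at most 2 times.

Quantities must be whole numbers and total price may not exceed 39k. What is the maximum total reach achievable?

Y has the best ratio (8/6); taking only Y gives at most 4×8 = 32 (stopped by the supply cap of 4).
Mixing does better — 4×Y and 2×Z: price 36 ≤ 39, reach 4·8 + 2·4 = 40.

40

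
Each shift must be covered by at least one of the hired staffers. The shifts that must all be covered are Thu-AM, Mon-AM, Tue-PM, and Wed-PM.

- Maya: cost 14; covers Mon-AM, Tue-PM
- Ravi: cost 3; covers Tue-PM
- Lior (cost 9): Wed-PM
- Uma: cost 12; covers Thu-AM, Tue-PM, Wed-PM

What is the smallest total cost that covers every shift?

26

Choose Maya and Uma: together they cover Thu-AM, Mon-AM, Tue-PM, Wed-PM — every shift.
Total cost: 14 + 12 = 26.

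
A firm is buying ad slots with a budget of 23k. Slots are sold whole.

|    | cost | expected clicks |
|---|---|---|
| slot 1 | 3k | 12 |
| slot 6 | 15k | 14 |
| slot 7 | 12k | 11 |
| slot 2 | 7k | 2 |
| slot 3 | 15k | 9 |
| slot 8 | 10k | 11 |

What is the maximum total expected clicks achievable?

Allowing fractional choices, the relaxed optimum would be about 32.3, but ad slots are indivisible.
slot 1 + slot 7 + slot 2: cost 3 + 12 + 7 = 22 ≤ 23, expected clicks 12 + 11 + 2 = 25.
slot 1 + slot 2 + slot 8: cost 3 + 7 + 10 = 20 ≤ 23, expected clicks 12 + 2 + 11 = 25.
slot 1 + slot 6: cost 3 + 15 = 18 ≤ 23, expected clicks 12 + 14 = 26.
Best is slot 1 and slot 6 with total expected clicks 26.

26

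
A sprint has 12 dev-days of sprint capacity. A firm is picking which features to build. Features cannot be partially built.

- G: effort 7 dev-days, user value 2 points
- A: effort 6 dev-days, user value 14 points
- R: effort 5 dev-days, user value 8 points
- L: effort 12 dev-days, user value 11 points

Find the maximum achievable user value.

Take A and R: effort 6 + 5 = 11 ≤ 12, user value 14 + 8 = 22.
No other feasible combination does better.

22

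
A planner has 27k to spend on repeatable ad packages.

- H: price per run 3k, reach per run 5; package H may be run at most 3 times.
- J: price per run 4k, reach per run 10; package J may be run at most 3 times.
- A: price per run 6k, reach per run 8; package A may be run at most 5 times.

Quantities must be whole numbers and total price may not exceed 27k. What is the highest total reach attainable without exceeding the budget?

53

3×H, 3×J, and 1×A: price 27 ≤ 27, reach 3·5 + 3·10 + 1·8 = 53.
1×H, 3×J, and 2×A: price 27 ≤ 27, reach 1·5 + 3·10 + 2·8 = 51.
Best is 53.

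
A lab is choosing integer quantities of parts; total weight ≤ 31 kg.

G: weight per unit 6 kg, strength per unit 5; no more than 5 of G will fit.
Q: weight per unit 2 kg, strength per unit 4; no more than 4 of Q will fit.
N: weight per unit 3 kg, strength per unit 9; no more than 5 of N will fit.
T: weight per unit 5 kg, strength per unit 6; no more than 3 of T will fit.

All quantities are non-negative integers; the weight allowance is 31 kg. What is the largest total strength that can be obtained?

69

This is a bounded integer knapsack.
Take 3×Q, 5×N, and 2×T: weight 31 ≤ 31, strength 3·4 + 5·9 + 2·6 = 69.
N has the best ratio (9/3) and is taken to its limit of 5; remaining capacity is filled optimally with the others.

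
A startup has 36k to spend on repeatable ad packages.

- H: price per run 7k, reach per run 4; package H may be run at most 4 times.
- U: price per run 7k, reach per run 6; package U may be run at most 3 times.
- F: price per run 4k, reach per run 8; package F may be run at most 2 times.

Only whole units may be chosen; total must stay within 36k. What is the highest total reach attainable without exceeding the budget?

38

This is a bounded integer knapsack.
Take 1×H, 3×U, and 2×F: price 36 ≤ 36, reach 1·4 + 3·6 + 2·8 = 38.
F has the best ratio (8/4) and is taken to its limit of 2; remaining capacity is filled optimally with the others.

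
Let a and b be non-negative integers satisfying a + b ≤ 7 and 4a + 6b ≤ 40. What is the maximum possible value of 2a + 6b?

Relaxing integrality, the LP optimum is 40.00 at (a,b) = (0, 6.67), which is not an integer point.
(a,b)=(1,6): 1·1+1·6=7≤7, 4·1+6·6=40≤40, objective 38.
(a,b)=(0,6): 1·0+1·6=6≤7, 4·0+6·6=36≤40, objective 36.
No feasible integer point exceeds 38.

38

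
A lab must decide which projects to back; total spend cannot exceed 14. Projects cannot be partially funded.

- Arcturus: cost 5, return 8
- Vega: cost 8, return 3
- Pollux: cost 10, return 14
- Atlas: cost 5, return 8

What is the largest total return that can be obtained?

This is a 0-1 knapsack instance.
Allowing fractional choices, the relaxed optimum would be about 21.6, but projects are indivisible.
Arcturus + Atlas: cost 5 + 5 = 10 ≤ 14, return 8 + 8 = 16.
Arcturus + Vega: cost 5 + 8 = 13 ≤ 14, return 8 + 3 = 11.
Pollux: cost 10 ≤ 14, return 14.
Best is Arcturus and Atlas with total return 16.

16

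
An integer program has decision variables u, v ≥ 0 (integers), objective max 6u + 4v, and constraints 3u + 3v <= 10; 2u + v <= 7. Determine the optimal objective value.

18

(u,v)=(3,0): 3·3+3·0=9≤10, 2·3+1·0=6≤7, objective 18.
(u,v)=(2,1): 3·2+3·1=9≤10, 2·2+1·1=5≤7, objective 16.
(u,v)=(2,0): 3·2+3·0=6≤10, 2·2+1·0=4≤7, objective 12.
The best lattice point is (3,0), giving 18.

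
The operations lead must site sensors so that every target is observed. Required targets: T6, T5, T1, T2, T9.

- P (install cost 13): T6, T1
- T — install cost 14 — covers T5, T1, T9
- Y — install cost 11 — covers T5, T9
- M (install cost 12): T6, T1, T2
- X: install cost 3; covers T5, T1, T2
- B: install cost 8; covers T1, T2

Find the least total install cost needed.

This is a weighted set-cover instance.
Choose Y and M: together they cover T6, T5, T1, T2, T9 — every target.
Total install cost: 11 + 12 = 23.

23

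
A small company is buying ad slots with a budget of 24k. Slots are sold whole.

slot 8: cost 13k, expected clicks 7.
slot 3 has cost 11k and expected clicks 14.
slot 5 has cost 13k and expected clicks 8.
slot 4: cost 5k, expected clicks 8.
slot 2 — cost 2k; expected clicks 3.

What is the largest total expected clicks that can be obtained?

Take slot 3, slot 4, and slot 2: cost 11 + 5 + 2 = 18 ≤ 24, expected clicks 14 + 8 + 3 = 25.
No other feasible combination does better.

25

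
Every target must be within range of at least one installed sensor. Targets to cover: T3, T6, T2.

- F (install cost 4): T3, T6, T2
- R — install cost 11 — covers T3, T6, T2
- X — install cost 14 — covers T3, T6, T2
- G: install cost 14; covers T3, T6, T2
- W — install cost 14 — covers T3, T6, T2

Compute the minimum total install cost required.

This is a weighted set-cover instance.
F alone covers T3, T6, T2 — every target.
Total install cost: 4.
No cover costs less than 4.

4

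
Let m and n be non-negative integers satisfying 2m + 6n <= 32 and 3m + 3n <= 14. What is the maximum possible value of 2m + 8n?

32

The continuous relaxation peaks at (0, 4.67) with value 37.33; rounding to a feasible lattice point costs some objective.
(m,n)=(0,4): 2·0+6·4=24≤32, 3·0+3·4=12≤14, objective 32.
(m,n)=(1,3): 2·1+6·3=20≤32, 3·1+3·3=12≤14, objective 26.
(m,n)=(0,3): 2·0+6·3=18≤32, 3·0+3·3=9≤14, objective 24.
The best lattice point is (0,4), giving 32.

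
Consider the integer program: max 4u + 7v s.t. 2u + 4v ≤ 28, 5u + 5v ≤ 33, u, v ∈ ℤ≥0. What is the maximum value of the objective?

The continuous relaxation peaks at (0, 6.6) with value 46.20; rounding to a feasible lattice point costs some objective.
(u,v)=(0,6): 2·0+4·6=24≤28, 5·0+5·6=30≤33, objective 42.
(u,v)=(1,5): 2·1+4·5=22≤28, 5·1+5·5=30≤33, objective 39.
Maximum is 42 at (u,v)=(0,6).

42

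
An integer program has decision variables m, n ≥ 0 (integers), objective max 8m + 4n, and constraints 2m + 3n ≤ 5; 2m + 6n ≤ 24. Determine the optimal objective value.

The continuous relaxation peaks at (2.5, 0) with value 20.00; rounding to a feasible lattice point costs some objective.
(m,n)=(2,0): 2·2+3·0=4≤5, 2·2+6·0=4≤24, objective 16.
(m,n)=(1,1): 2·1+3·1=5≤5, 2·1+6·1=8≤24, objective 12.
No feasible integer point exceeds 16.

16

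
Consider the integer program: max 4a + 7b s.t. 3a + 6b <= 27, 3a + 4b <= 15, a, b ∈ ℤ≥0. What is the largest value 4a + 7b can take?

25

(a,b)=(1,3): 3·1+6·3=21≤27, 3·1+4·3=15≤15, objective 25.
(a,b)=(2,2): 3·2+6·2=18≤27, 3·2+4·2=14≤15, objective 22.
(a,b)=(0,3): 3·0+6·3=18≤27, 3·0+4·3=12≤15, objective 21.
(a,b)=(1,2): 3·1+6·2=15≤27, 3·1+4·2=11≤15, objective 18.
No feasible integer point exceeds 25.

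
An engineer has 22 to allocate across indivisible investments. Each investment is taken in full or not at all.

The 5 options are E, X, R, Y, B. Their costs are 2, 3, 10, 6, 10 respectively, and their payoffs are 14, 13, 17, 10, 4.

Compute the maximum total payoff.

Take E, X, R, and Y: cost 2 + 3 + 10 + 6 = 21 ≤ 22, payoff 14 + 13 + 17 + 10 = 54.
No other feasible combination does better.

54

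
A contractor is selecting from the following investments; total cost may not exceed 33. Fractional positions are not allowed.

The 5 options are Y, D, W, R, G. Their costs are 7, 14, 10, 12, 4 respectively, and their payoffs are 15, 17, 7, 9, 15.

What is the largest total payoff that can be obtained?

47

Y + D + G: cost 7 + 14 + 4 = 25 ≤ 33, payoff 15 + 17 + 15 = 47.
Y + W + R + G: cost 7 + 10 + 12 + 4 = 33 ≤ 33, payoff 15 + 7 + 9 + 15 = 46.
D + R + G: cost 14 + 12 + 4 = 30 ≤ 33, payoff 17 + 9 + 15 = 41.
Best is Y, D, and G with total payoff 47.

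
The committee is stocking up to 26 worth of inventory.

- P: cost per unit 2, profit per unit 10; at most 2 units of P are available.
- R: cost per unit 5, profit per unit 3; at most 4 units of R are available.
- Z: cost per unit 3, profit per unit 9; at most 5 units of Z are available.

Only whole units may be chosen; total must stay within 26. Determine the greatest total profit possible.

68

2×P, 1×R, and 5×Z: cost 24 ≤ 26, profit 2·10 + 1·3 + 5·9 = 68.
2×P and 5×Z: cost 19 ≤ 26, profit 2·10 + 5·9 = 65.
Best is 68.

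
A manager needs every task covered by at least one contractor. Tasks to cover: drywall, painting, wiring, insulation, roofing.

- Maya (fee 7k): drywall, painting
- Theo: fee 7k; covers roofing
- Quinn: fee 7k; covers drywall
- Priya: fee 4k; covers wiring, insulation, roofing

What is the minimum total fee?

11

Choose Maya and Priya: together they cover drywall, painting, wiring, insulation, roofing — every task.
Total fee: 7 + 4 = 11.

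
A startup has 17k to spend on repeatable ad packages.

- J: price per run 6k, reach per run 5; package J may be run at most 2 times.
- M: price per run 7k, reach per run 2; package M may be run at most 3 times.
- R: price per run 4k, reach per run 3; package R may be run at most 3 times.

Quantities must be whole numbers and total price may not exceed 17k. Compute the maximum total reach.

13

J has the best ratio (5/6); taking only J gives at most 2×5 = 10 (stopped by the price limit).
Mixing does better — 2×J and 1×R: price 16 ≤ 17, reach 2·5 + 1·3 = 13.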